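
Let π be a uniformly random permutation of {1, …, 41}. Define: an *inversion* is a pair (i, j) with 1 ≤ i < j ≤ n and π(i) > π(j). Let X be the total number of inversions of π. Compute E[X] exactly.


Write X = Σ X_I over the C(41, 2) = 820 pairs i < j, with X_I the indicator of one inversion.
There are 820 indicators.
For each fixed pair i < j, the values π(i) and π(j) are two distinct elements of {1, …, 41} in uniformly random order; by symmetry P[π(i) > π(j)] = 1/2.
By linearity: E[X] = 820 · (1/2) = C(41, 2) · (1/2) = 820/2 = 410 ≈ 410.000.

E[X] = 410 = 410.000.


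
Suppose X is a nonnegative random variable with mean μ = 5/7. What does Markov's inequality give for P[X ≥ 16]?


μ = E[X] = 5/7, a = 16.
Markov: P[X ≥ 16] ≤ μ/a = (5/7)/16 = 5/112.
Numerically: ≈ 0.044643.
(Since a = 16 > μ = 0.714286, the bound 5/112 is < 1 and informative.)

P[X ≥ 16] ≤ 5/112 ≈ 0.044643.


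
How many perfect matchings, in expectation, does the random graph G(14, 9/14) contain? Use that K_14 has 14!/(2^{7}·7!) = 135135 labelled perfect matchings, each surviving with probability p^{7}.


K_14 has 14!/(2^{7}·7!) = 135135 labelled perfect matchings.
For each such perfect matching H, let X_H = 1 if all 7 edges of H are present in G. Then P[X_H = 1] = p^{7} = (9/14)^{7} = 4782969/105413504.
By linearity: E[X] = Σ_H E[X_H] = 135135 · p^{7} = 135135 · 4782969/105413504 = 92335216545/15059072.
Numerically: E[X] ≈ 6132.

E[X] = 135135 · (9/14)^{7} = 92335216545/15059072 ≈ 6132.


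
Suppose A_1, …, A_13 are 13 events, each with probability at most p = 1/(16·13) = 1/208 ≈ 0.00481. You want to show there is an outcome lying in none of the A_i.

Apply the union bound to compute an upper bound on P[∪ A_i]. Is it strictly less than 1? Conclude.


Union bound: P[∪_{i=1}^{13} A_i] ≤ Σ_i P[A_i] ≤ 13·p = 13·(1/208) = 1/16.
Numerically: 1/16 ≈ 0.06250.
Is 1/16 < 1? YES.
Since P[∪ A_i] ≤ 1/16 < 1, the complement has P[∩ A_i^c] ≥ 1 − 1/16 = 15/16 > 0, so some outcome avoids every A_i.

13·p = 1/16 ≈ 0.06250; existence CERTIFIED by the union bound.


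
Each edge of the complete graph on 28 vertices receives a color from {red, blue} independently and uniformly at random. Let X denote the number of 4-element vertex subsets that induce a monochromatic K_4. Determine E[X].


Let X = Σ_S X_S over the C(28, 4) = 20475 subsets S of size 4, where X_S = 1 if the K_4 on S is monochromatic.
For a fixed S, the K_4 on S has C(4, 2) = 6 edges. P[all 6 edges red] = (1/2)^6, and likewise for blue, so P[monochromatic] = 2·(1/2)^6 = 2^{1 − 6} = 1/32.
By linearity: E[X] = C(28, 4) · 2^{1 − 6} = 20475 · 1/32 = 20475/32.
Numerically: E[X] ≈ 639.84375.

E[X] = C(28,4)·2^(1−C(4,2)) = 20475/32 ≈ 639.84375.


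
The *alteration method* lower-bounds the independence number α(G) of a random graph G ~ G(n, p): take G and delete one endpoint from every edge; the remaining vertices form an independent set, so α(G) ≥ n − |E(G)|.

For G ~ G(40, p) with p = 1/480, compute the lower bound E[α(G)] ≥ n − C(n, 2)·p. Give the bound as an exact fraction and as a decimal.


E[|E(G)|] = C(40, 2)·p = 780 · (1/480) = 13/8.
E[α(G)] ≥ n − E[|E(G)|] = 40 − 13/8 = 307/8.
Numerically: ≈ 38.3750.
(This is only a lower bound; the true E[α(G)] may be larger.)

E[α(G)] ≥ 307/8 ≈ 38.3750.


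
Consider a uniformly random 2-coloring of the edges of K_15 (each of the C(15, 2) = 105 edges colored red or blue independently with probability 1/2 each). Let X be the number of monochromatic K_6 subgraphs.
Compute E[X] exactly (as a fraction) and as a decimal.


Let X = Σ_S X_S over the C(15, 6) = 5005 subsets S of size 6, where X_S = 1 if the K_6 on S is monochromatic.
For a fixed S, the K_6 on S has C(6, 2) = 15 edges. P[all 15 edges red] = (1/2)^15, and likewise for blue, so P[monochromatic] = 2·(1/2)^15 = 2^{1 − 15} = 1/16384.
By linearity of expectation: E[X] = C(15, 6) · 2^{1 − 15} = 5005 · 1/16384 = 5005/16384.
Numerically: E[X] ≈ 0.305.

E[X] = C(15,6)·2^(1−C(6,2)) = 5005/16384 ≈ 0.305.


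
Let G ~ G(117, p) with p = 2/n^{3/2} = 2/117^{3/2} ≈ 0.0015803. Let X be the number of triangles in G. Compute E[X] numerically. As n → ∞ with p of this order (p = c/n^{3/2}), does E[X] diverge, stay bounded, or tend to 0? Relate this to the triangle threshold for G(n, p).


Number of potential triangles: C(117, 3) = 260130.
Each occurs with probability p³ ≈ (0.0015803)³ ≈ 3.9468772e-09.
By linearity: E[X] = C(117, 3)·p³ ≈ 260130 · 3.9468772e-09 ≈ 0.00103.
Since α = 3/2 > 1, p = c/n^{3/2} = o(1/n) is below the triangle threshold p ~ 1/n. Asymptotically E[X] ~ (c³/6)·n^{3(1−α)} = (2³/6)·n^{-1.5} → 0, so by Markov's inequality G has no triangles w.h.p.

E[X] ≈ 0.00103; in regime p = Θ(1/n^{3/2}) E[X] tends to 0 (below the triangle threshold p ~ 1/n).


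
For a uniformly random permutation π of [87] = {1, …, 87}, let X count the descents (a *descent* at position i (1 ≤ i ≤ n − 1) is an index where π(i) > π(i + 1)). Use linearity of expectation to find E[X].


Write X = Σ X_I over i = 1, …, 86, with X_I the indicator of one descent.
There are 86 indicators.
For each fixed i, the pair (π(i), π(i+1)) is a uniformly random ordered pair of distinct values from {1, …, 87}; by symmetry P[π(i) > π(i+1)] = 1/2.
By linearity: E[X] = 86 · (1/2) = (87 − 1) · (1/2) = 43 ≈ 43.0000.

E[X] = 43 = 43.0000.


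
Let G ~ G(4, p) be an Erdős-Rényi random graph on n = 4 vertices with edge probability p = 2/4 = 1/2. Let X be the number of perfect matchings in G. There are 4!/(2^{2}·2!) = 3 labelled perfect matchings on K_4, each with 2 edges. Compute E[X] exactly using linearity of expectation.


K_4 has 4!/(2^{2}·2!) = 3 labelled perfect matchings.
For each such perfect matching H, let X_H = 1 if all 2 edges of H are present in G. Then P[X_H = 1] = p^{2} = (1/2)^{2} = 1/4.
Summing the indicators: E[X] = Σ_H E[X_H] = 3 · p^{2} = 3 · 1/4 = 3/4.
Numerically: E[X] ≈ 0.75.

E[X] = 3 · (1/2)^{2} = 3/4 ≈ 0.75.


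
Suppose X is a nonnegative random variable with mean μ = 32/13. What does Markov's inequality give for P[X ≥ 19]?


μ = E[X] = 32/13, a = 19.
Markov: P[X ≥ 19] ≤ μ/a = (32/13)/19 = 32/247.
Numerically: ≈ 0.1296.
(Since a = 19 > μ = 2.4615, the bound 32/247 is < 1 and informative.)

P[X ≥ 19] ≤ 32/247 ≈ 0.1296.


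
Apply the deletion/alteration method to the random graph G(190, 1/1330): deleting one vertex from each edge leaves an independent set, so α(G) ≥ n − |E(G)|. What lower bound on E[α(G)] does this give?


E[|E(G)|] = C(190, 2)·p = 17955 · (1/1330) = 27/2.
E[α(G)] ≥ n − E[|E(G)|] = 190 − 27/2 = 353/2.
Numerically: ≈ 176.500000.
(This is only a lower bound; the true E[α(G)] may be larger.)

E[α(G)] ≥ 353/2 ≈ 176.500000.


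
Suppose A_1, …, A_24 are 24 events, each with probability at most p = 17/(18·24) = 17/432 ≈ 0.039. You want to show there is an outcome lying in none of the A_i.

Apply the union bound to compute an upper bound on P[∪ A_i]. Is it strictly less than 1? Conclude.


Union bound: P[∪_{i=1}^{24} A_i] ≤ Σ_i P[A_i] ≤ 24·p = 24·(17/432) = 17/18.
Numerically: 17/18 ≈ 0.944.
Is 17/18 < 1? YES.
Since P[∪ A_i] ≤ 17/18 < 1, the complement has P[∩ A_i^c] ≥ 1 − 17/18 = 1/18 > 0, so some outcome avoids every A_i.

24·p = 17/18 ≈ 0.944; existence CERTIFIED by the union bound.


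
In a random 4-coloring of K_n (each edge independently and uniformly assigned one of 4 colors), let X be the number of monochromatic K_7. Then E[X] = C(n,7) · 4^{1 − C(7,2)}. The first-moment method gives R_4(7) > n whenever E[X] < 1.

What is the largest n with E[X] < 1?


We need C(n, 7) · 4^{1 − 21} < 1, i.e. C(n, 7) < 4^{21 − 1} = 1099511627776.
Check values of n near the boundary:
  n = 176: C(176, 7) = 919790691600; 919790691600 < 1099511627776? YES
  n = 177: C(177, 7) = 957664425960; 957664425960 < 1099511627776? YES
  n = 178: C(178, 7) = 996867063280; 996867063280 < 1099511627776? YES
  n = 179: C(179, 7) = 1037437234460; 1037437234460 < 1099511627776? YES
  n = 180: C(180, 7) = 1079414463600; 1079414463600 < 1099511627776? YES
  n = 181: C(181, 7) = 1122839183400; 1122839183400 < 1099511627776? NO
  n = 182: C(182, 7) = 1167752750736; 1167752750736 < 1099511627776? NO
  n = 183: C(183, 7) = 1214197462413; 1214197462413 < 1099511627776? NO
The largest n with C(n, 7) < 1099511627776 is n = 180 (where E[X] = 67463403975/68719476736 ≈ 0.9817). Hence R_4(7) > 180, i.e. R_4(7) ≥ 181.

Largest n = 180; hence R_4(7) > 180.


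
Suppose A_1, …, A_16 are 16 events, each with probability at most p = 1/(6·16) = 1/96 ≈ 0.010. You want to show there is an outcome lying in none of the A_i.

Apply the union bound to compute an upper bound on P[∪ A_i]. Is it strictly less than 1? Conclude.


Union bound: P[∪_{i=1}^{16} A_i] ≤ Σ_i P[A_i] ≤ 16·p = 16·(1/96) = 1/6.
Numerically: 1/6 ≈ 0.167.
Is 1/6 < 1? YES.
Since P[∪ A_i] ≤ 1/6 < 1, the complement has P[∩ A_i^c] ≥ 1 − 1/6 = 5/6 > 0, so some outcome avoids every A_i.

16·p = 1/6 ≈ 0.167; existence CERTIFIED by the union bound.


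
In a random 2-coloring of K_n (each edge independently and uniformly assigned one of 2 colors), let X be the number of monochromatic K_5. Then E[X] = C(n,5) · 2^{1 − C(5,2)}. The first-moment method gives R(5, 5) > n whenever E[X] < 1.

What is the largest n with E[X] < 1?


We need C(n, 5) · 2^{1 − 10} < 1, i.e. C(n, 5) < 2^{10 − 1} = 512.
Check values of n near the boundary:
  n = 5: C(5, 5) = 1; 1 < 512? YES
  n = 6: C(6, 5) = 6; 6 < 512? YES
  n = 7: C(7, 5) = 21; 21 < 512? YES
  n = 8: C(8, 5) = 56; 56 < 512? YES
  n = 9: C(9, 5) = 126; 126 < 512? YES
  n = 10: C(10, 5) = 252; 252 < 512? YES
  n = 11: C(11, 5) = 462; 462 < 512? YES
  n = 12: C(12, 5) = 792; 792 < 512? NO
The largest n with C(n, 5) < 512 is n = 11 (where E[X] = 231/256 ≈ 0.902344). Hence R(5, 5) > 11, i.e. R(5, 5) ≥ 12.

Largest n = 11; hence R(5, 5) > 11.


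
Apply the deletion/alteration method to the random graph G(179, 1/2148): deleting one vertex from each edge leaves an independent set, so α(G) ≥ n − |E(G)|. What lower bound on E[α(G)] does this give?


E[|E(G)|] = C(179, 2)·p = 15931 · (1/2148) = 89/12.
E[α(G)] ≥ n − E[|E(G)|] = 179 − 89/12 = 2059/12.
Numerically: ≈ 171.583333.
(This is only a lower bound; the true E[α(G)] may be larger.)

E[α(G)] ≥ 2059/12 ≈ 171.583333.


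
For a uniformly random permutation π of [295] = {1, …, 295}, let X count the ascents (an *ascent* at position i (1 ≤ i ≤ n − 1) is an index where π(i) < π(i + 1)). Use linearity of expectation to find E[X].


Write X = Σ X_I over i = 1, …, 294, with X_I the indicator of one ascent.
There are 294 indicators.
For each fixed i, the pair (π(i), π(i+1)) is a uniformly random ordered pair of distinct values from {1, …, 295}; by symmetry P[π(i) < π(i+1)] = 1/2.
By linearity: E[X] = 294 · (1/2) = (295 − 1) · (1/2) = 147 ≈ 147.0000.

E[X] = 147 = 147.0000.


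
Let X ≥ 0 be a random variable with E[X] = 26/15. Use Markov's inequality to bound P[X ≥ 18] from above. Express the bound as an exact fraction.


μ = E[X] = 26/15, a = 18.
Markov: P[X ≥ 18] ≤ μ/a = (26/15)/18 = 13/135.
Numerically: ≈ 0.096296.
(Since a = 18 > μ = 1.733333, the bound 13/135 is < 1 and informative.)

P[X ≥ 18] ≤ 13/135 ≈ 0.096296.


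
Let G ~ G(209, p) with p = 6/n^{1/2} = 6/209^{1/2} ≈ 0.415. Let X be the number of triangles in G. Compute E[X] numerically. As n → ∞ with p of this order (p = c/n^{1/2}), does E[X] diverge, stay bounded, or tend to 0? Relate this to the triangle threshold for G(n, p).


Number of potential triangles: C(209, 3) = 1499784.
Each occurs with probability p³ ≈ (0.415)³ ≈ 7.14882e-02.
By linearity: E[X] = C(209, 3)·p³ ≈ 1499784 · 7.14882e-02 ≈ 107216.849.
Since α = 1/2 < 1, p = c/n^{1/2} ≫ 1/n is above the triangle threshold p ~ 1/n. Asymptotically E[X] ~ (c³/6)·n^{3(1−α)} = (6³/6)·n^{1.5} → ∞; triangles are abundant w.h.p.

E[X] ≈ 107216.849; in regime p = Θ(1/n^{1/2}) E[X] diverges (above the triangle threshold p ~ 1/n).


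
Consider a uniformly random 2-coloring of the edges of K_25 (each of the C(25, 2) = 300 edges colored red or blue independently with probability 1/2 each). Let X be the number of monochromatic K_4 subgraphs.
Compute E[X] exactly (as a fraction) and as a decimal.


Let X = Σ_S X_S over the C(25, 4) = 12650 subsets S of size 4, where X_S = 1 if the K_4 on S is monochromatic.
For a fixed S, the K_4 on S has C(4, 2) = 6 edges. P[all 6 edges red] = (1/2)^6, and likewise for blue, so P[monochromatic] = 2·(1/2)^6 = 2^{1 − 6} = 1/32.
Summing: E[X] = C(25, 4) · 2^{1 − 6} = 12650 · 1/32 = 6325/16.
Numerically: E[X] ≈ 395.31250.

E[X] = C(25,4)·2^(1−C(4,2)) = 6325/16 ≈ 395.31250.


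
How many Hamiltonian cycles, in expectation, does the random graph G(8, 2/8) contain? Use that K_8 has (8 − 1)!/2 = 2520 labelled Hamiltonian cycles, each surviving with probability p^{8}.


K_8 has (8 − 1)!/2 = 2520 labelled Hamiltonian cycles.
For each such Hamiltonian cycle H, let X_H = 1 if all 8 edges of H are present in G. Then P[X_H = 1] = p^{8} = (1/4)^{8} = 1/65536.
By linearity of expectation: E[X] = Σ_H E[X_H] = 2520 · p^{8} = 2520 · 1/65536 = 315/8192.
Numerically: E[X] ≈ 0.0385.

E[X] = 2520 · (1/4)^{8} = 315/8192 ≈ 0.0385.


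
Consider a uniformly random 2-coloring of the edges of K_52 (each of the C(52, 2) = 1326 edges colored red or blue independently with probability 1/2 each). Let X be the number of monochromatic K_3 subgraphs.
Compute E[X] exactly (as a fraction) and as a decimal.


Let X = Σ_S X_S over the C(52, 3) = 22100 subsets S of size 3, where X_S = 1 if the K_3 on S is monochromatic.
For a fixed S, the K_3 on S has C(3, 2) = 3 edges. P[all 3 edges red] = (1/2)^3, and likewise for blue, so P[monochromatic] = 2·(1/2)^3 = 2^{1 − 3} = 1/4.
Summing: E[X] = C(52, 3) · 2^{1 − 3} = 22100 · 1/4 = 5525.
Numerically: E[X] ≈ 5525.0000.

E[X] = C(52,3)·2^(1−C(3,2)) = 5525 ≈ 5525.0000.


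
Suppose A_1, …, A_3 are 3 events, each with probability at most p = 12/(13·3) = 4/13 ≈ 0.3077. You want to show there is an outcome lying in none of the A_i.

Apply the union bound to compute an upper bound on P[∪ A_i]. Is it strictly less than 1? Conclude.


Union bound: P[∪_{i=1}^{3} A_i] ≤ Σ_i P[A_i] ≤ 3·p = 3·(4/13) = 12/13.
Numerically: 12/13 ≈ 0.9231.
Is 12/13 < 1? YES.
Since P[∪ A_i] ≤ 12/13 < 1, the complement has P[∩ A_i^c] ≥ 1 − 12/13 = 1/13 > 0, so some outcome avoids every A_i.

3·p = 12/13 ≈ 0.9231; existence CERTIFIED by the union bound.


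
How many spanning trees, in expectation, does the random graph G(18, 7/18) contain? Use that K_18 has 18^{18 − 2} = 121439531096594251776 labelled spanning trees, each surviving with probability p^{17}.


K_18 has 18^{18 − 2} = 121439531096594251776 labelled spanning trees.
For each such spanning tree H, let X_H = 1 if all 17 edges of H are present in G. Then P[X_H = 1] = p^{17} = (7/18)^{17} = 232630513987207/2185911559738696531968.
By linearity: E[X] = Σ_H E[X_H] = 121439531096594251776 · p^{17} = 121439531096594251776 · 232630513987207/2185911559738696531968 = 232630513987207/18.
Numerically: E[X] ≈ 1.2924e+13.

E[X] = 121439531096594251776 · (7/18)^{17} = 232630513987207/18 ≈ 1.2924e+13.


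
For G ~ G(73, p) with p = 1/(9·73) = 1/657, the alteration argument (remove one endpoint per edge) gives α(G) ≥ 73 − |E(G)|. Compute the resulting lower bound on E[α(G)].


E[|E(G)|] = C(73, 2)·p = 2628 · (1/657) = 4.
E[α(G)] ≥ n − E[|E(G)|] = 73 − 4 = 69.
Numerically: ≈ 69.0000.
(This is only a lower bound; the true E[α(G)] may be larger.)

E[α(G)] ≥ 69 ≈ 69.0000.


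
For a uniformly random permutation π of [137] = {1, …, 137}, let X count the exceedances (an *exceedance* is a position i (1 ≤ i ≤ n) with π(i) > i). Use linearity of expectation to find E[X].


Write X = Σ_{i=1}^{137} X_i, where X_i = 1_{π(i) > i}.
For each fixed i, π(i) is uniform over {1, …, 137} (marginal of a uniform permutation), so P[π(i) > i] = (n − i)/n. Summing: Σ_{i=1}^{137} (n − i)/n = (0 + 1 + … + 136)/137 = 137(137 − 1)/(2·137) = (137 − 1)/2.
Hence E[X] = Σ_{i=1}^{137} (137 − i)/137 = 68 ≈ 68.00000.

E[X] = 68 = 68.00000.


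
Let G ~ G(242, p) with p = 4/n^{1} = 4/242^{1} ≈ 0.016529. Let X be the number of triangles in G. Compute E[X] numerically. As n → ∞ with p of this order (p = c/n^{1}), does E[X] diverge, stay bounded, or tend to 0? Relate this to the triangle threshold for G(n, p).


Number of potential triangles: C(242, 3) = 2332880.
Each occurs with probability p³ ≈ (0.016529)³ ≈ 4.5157914e-06.
By linearity: E[X] = C(242, 3)·p³ ≈ 2332880 · 4.5157914e-06 ≈ 10.53480.
Here α = 1, so p = 4/n is exactly at the triangle threshold p ~ 1/n. Asymptotically E[X] → c³/6 = 4³/6 = 32/3 ≈ 10.66667, a bounded constant. In this regime the triangle count is asymptotically Poisson(c³/6).

E[X] ≈ 10.53480; in regime p = Θ(1/n^{1}) E[X] stays bounded (at the triangle threshold p ~ 1/n).


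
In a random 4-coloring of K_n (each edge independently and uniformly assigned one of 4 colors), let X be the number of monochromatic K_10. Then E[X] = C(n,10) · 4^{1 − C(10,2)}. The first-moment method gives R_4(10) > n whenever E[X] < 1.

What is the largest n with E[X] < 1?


We need C(n, 10) · 4^{1 − 45} < 1, i.e. C(n, 10) < 4^{45 − 1} = 309485009821345068724781056.
Check values of n near the boundary:
  n = 2017: C(2017, 10) = 300324964434452596180990448; 300324964434452596180990448 < 309485009821345068724781056? YES
  n = 2018: C(2018, 10) = 301820606687612220663963508; 301820606687612220663963508 < 309485009821345068724781056? YES
  n = 2019: C(2019, 10) = 303322949179835278009229628; 303322949179835278009229628 < 309485009821345068724781056? YES
  n = 2020: C(2020, 10) = 304832018578739931133653656; 304832018578739931133653656 < 309485009821345068724781056? YES
  n = 2021: C(2021, 10) = 306347841644770462864800616; 306347841644770462864800616 < 309485009821345068724781056? YES
  n = 2022: C(2022, 10) = 307870445231474093395937796; 307870445231474093395937796 < 309485009821345068724781056? YES
  n = 2023: C(2023, 10) = 309399856285778485315440716; 309399856285778485315440716 < 309485009821345068724781056? YES
  n = 2024: C(2024, 10) = 310936101848269937576192656; 310936101848269937576192656 < 309485009821345068724781056? NO
The largest n with C(n, 10) < 309485009821345068724781056 is n = 2023 (where E[X] = 77349964071444621328860179/77371252455336267181195264 ≈ 0.9997). Hence R_4(10) > 2023, i.e. R_4(10) ≥ 2024.

Largest n = 2023; hence R_4(10) > 2023.


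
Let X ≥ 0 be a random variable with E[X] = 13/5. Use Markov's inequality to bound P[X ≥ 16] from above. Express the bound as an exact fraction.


μ = E[X] = 13/5, a = 16.
Markov: P[X ≥ 16] ≤ μ/a = (13/5)/16 = 13/80.
Numerically: ≈ 0.1625.
(Since a = 16 > μ = 2.6000, the bound 13/80 is < 1 and informative.)

P[X ≥ 16] ≤ 13/80 ≈ 0.1625.


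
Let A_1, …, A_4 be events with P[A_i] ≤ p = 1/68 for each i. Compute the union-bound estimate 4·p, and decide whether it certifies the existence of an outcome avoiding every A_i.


Union bound: P[∪_{i=1}^{4} A_i] ≤ Σ_i P[A_i] ≤ 4·p = 4·(1/68) = 1/17.
Numerically: 1/17 ≈ 0.059.
Is 1/17 < 1? YES.
Since P[∪ A_i] ≤ 1/17 < 1, the complement has P[∩ A_i^c] ≥ 1 − 1/17 = 16/17 > 0, so some outcome avoids every A_i.

4·p = 1/17 ≈ 0.059; existence CERTIFIED by the union bound.


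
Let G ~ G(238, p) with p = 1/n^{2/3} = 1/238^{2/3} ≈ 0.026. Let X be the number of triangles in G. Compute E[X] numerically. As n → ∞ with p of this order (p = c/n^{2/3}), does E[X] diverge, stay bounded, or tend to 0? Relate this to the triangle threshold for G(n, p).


Number of potential triangles: C(238, 3) = 2218636.
Each occurs with probability p³ ≈ (0.026)³ ≈ 1.76541e-05.
By linearity: E[X] = C(238, 3)·p³ ≈ 2218636 · 1.76541e-05 ≈ 39.168.
Since α = 2/3 < 1, p = c/n^{2/3} ≫ 1/n is above the triangle threshold p ~ 1/n. Asymptotically E[X] ~ (c³/6)·n^{3(1−α)} = (1³/6)·n^{1} → ∞; triangles are abundant w.h.p.

E[X] ≈ 39.168; in regime p = Θ(1/n^{2/3}) E[X] diverges (above the triangle threshold p ~ 1/n).


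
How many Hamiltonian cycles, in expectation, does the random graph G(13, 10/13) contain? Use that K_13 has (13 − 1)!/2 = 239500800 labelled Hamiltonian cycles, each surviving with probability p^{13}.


K_13 has (13 − 1)!/2 = 239500800 labelled Hamiltonian cycles.
For each such Hamiltonian cycle H, let X_H = 1 if all 13 edges of H are present in G. Then P[X_H = 1] = p^{13} = (10/13)^{13} = 10000000000000/302875106592253.
By linearity of expectation: E[X] = Σ_H E[X_H] = 239500800 · p^{13} = 239500800 · 10000000000000/302875106592253 = 2395008000000000000000/302875106592253.
Numerically: E[X] ≈ 7.91e+06.

E[X] = 239500800 · (10/13)^{13} = 2395008000000000000000/302875106592253 ≈ 7.91e+06.


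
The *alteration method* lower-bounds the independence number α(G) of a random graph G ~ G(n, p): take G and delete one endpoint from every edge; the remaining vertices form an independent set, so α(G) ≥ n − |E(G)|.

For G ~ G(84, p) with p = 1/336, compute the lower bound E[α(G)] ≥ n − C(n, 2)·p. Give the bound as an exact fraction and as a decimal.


E[|E(G)|] = C(84, 2)·p = 3486 · (1/336) = 83/8.
E[α(G)] ≥ n − E[|E(G)|] = 84 − 83/8 = 589/8.
Numerically: ≈ 73.6250.
(This is only a lower bound; the true E[α(G)] may be larger.)

E[α(G)] ≥ 589/8 ≈ 73.6250.


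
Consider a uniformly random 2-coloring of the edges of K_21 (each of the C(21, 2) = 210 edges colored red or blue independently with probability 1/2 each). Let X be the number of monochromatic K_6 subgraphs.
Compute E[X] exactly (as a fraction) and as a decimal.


Let X = Σ_S X_S over the C(21, 6) = 54264 subsets S of size 6, where X_S = 1 if the K_6 on S is monochromatic.
For a fixed S, the K_6 on S has C(6, 2) = 15 edges. P[all 15 edges red] = (1/2)^15, and likewise for blue, so P[monochromatic] = 2·(1/2)^15 = 2^{1 − 15} = 1/16384.
By linearity of expectation: E[X] = C(21, 6) · 2^{1 − 15} = 54264 · 1/16384 = 6783/2048.
Numerically: E[X] ≈ 3.312.

E[X] = C(21,6)·2^(1−C(6,2)) = 6783/2048 ≈ 3.312.


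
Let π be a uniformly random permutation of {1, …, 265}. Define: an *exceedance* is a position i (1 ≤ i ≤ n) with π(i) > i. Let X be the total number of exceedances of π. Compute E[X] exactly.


Write X = Σ_{i=1}^{265} X_i, where X_i = 1_{π(i) > i}.
For each fixed i, π(i) is uniform over {1, …, 265} (marginal of a uniform permutation), so P[π(i) > i] = (n − i)/n. Summing: Σ_{i=1}^{265} (n − i)/n = (0 + 1 + … + 264)/265 = 265(265 − 1)/(2·265) = (265 − 1)/2.
Hence E[X] = Σ_{i=1}^{265} (265 − i)/265 = 132 ≈ 132.0000.

E[X] = 132 = 132.0000.


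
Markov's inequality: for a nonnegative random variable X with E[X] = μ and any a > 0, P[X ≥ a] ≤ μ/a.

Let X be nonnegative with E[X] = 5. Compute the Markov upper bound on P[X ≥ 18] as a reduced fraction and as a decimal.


μ = E[X] = 5, a = 18.
Markov: P[X ≥ 18] ≤ μ/a = (5)/18 = 5/18.
Numerically: ≈ 0.278.
(Since a = 18 > μ = 5.000, the bound 5/18 is < 1 and informative.)

P[X ≥ 18] ≤ 5/18 ≈ 0.278.


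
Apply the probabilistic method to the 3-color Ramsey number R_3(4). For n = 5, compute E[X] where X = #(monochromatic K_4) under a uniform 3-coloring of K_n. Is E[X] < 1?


E[X] = C(5, 4) · 3^{1 − 6} = 5 · 3^{−5} = 5/243.
As a reduced fraction: E[X] = 5/243 ≈ 0.02058.
Is E[X] < 1? YES.
Since E[X] < 1, there exists a 3-coloring of K_{5} with no monochromatic K_4; hence R_3(4) > 5.

E[X] = 5/243 ≈ 0.02058; E[X] < 1, so R_3(4) > 5.


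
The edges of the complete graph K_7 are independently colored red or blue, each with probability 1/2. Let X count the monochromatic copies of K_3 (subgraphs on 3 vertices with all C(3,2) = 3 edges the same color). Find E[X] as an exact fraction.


Let X = Σ_S X_S over the C(7, 3) = 35 subsets S of size 3, where X_S = 1 if the K_3 on S is monochromatic.
For a fixed S, the K_3 on S has C(3, 2) = 3 edges. P[all 3 edges red] = (1/2)^3, and likewise for blue, so P[monochromatic] = 2·(1/2)^3 = 2^{1 − 3} = 1/4.
Summing: E[X] = C(7, 3) · 2^{1 − 3} = 35 · 1/4 = 35/4.
Numerically: E[X] ≈ 8.7500.

E[X] = C(7,3)·2^(1−C(3,2)) = 35/4 ≈ 8.7500.


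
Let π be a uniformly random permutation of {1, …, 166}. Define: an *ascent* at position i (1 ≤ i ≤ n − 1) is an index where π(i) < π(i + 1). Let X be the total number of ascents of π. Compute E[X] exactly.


Write X = Σ X_I over i = 1, …, 165, with X_I the indicator of one ascent.
There are 165 indicators.
For each fixed i, the pair (π(i), π(i+1)) is a uniformly random ordered pair of distinct values from {1, …, 166}; by symmetry P[π(i) < π(i+1)] = 1/2.
By linearity: E[X] = 165 · (1/2) = (166 − 1) · (1/2) = 165/2 ≈ 82.500.

E[X] = 165/2 = 82.500.


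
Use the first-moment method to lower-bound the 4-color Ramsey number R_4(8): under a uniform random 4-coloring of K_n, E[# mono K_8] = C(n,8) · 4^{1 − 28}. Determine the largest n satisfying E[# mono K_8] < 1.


We need C(n, 8) · 4^{1 − 28} < 1, i.e. C(n, 8) < 4^{28 − 1} = 18014398509481984.
Check values of n near the boundary:
  n = 404: C(404, 8) = 16415071523485570; 16415071523485570 < 18014398509481984? YES
  n = 405: C(405, 8) = 16745853821188050; 16745853821188050 < 18014398509481984? YES
  n = 406: C(406, 8) = 17082453897995850; 17082453897995850 < 18014398509481984? YES
  n = 407: C(407, 8) = 17424959239309050; 17424959239309050 < 18014398509481984? YES
  n = 408: C(408, 8) = 17773458424095231; 17773458424095231 < 18014398509481984? YES
  n = 409: C(409, 8) = 18128041135797879; 18128041135797879 < 18014398509481984? NO
  n = 410: C(410, 8) = 18488798173326195; 18488798173326195 < 18014398509481984? NO
The largest n with C(n, 8) < 18014398509481984 is n = 408 (where E[X] = 17773458424095231/18014398509481984 ≈ 0.98663). Hence R_4(8) > 408, i.e. R_4(8) ≥ 409.

Largest n = 408; hence R_4(8) > 408.


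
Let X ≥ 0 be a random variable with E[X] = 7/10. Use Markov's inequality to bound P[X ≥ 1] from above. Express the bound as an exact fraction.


μ = E[X] = 7/10, a = 1.
Markov: P[X ≥ 1] ≤ μ/a = (7/10)/1 = 7/10.
Numerically: ≈ 0.70000.
(Since a = 1 > μ = 0.70000, the bound 7/10 is < 1 and informative.)

P[X ≥ 1] ≤ 7/10 ≈ 0.70000.


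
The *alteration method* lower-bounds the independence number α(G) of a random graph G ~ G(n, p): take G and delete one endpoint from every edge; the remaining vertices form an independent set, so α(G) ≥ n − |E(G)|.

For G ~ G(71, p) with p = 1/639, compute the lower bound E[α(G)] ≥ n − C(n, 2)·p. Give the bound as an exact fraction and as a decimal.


E[|E(G)|] = C(71, 2)·p = 2485 · (1/639) = 35/9.
E[α(G)] ≥ n − E[|E(G)|] = 71 − 35/9 = 604/9.
Numerically: ≈ 67.111.
(This is only a lower bound; the true E[α(G)] may be larger.)

E[α(G)] ≥ 604/9 ≈ 67.111.


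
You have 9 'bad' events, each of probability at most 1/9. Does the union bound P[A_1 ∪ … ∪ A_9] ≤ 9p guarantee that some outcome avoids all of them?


Union bound: P[∪_{i=1}^{9} A_i] ≤ Σ_i P[A_i] ≤ 9·p = 9·(1/9) = 1.
Numerically: 1 ≈ 1.000.
Is 1 < 1? NO.
Since the bound 1 is ≥ 1, the union bound is uninformative here; it does NOT by itself certify existence.

9·p = 1 ≈ 1.000; existence NOT certified by the union bound.


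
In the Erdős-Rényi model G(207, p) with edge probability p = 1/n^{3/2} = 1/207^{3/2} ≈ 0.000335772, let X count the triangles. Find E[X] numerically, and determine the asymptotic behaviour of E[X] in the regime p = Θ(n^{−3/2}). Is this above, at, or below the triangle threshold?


Number of potential triangles: C(207, 3) = 1456935.
Each occurs with probability p³ ≈ (0.000335772)³ ≈ 3.78558886e-11.
By linearity: E[X] = C(207, 3)·p³ ≈ 1456935 · 3.78558886e-11 ≈ 0.000055.
Since α = 3/2 > 1, p = c/n^{3/2} = o(1/n) is below the triangle threshold p ~ 1/n. Asymptotically E[X] ~ (c³/6)·n^{3(1−α)} = (1³/6)·n^{-1.5} → 0, so by Markov's inequality G has no triangles w.h.p.

E[X] ≈ 0.000055; in regime p = Θ(1/n^{3/2}) E[X] tends to 0 (below the triangle threshold p ~ 1/n).


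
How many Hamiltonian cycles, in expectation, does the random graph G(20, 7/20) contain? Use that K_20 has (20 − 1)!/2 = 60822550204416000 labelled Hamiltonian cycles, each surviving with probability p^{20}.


K_20 has (20 − 1)!/2 = 60822550204416000 labelled Hamiltonian cycles.
For each such Hamiltonian cycle H, let X_H = 1 if all 20 edges of H are present in G. Then P[X_H = 1] = p^{20} = (7/20)^{20} = 79792266297612001/104857600000000000000000000.
Summing the indicators: E[X] = Σ_H E[X_H] = 60822550204416000 · p^{20} = 60822550204416000 · 79792266297612001/104857600000000000000000000 = 1184855742873690605203907421/25600000000000000000.
Numerically: E[X] ≈ 4.628e+07.

E[X] = 60822550204416000 · (7/20)^{20} = 1184855742873690605203907421/25600000000000000000 ≈ 4.628e+07.


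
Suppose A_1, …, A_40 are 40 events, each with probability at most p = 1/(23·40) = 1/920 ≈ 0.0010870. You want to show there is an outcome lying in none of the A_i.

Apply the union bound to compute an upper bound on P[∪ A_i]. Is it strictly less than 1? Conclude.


Union bound: P[∪_{i=1}^{40} A_i] ≤ Σ_i P[A_i] ≤ 40·p = 40·(1/920) = 1/23.
Numerically: 1/23 ≈ 0.0434783.
Is 1/23 < 1? YES.
Since P[∪ A_i] ≤ 1/23 < 1, the complement has P[∩ A_i^c] ≥ 1 − 1/23 = 22/23 > 0, so some outcome avoids every A_i.

40·p = 1/23 ≈ 0.0434783; existence CERTIFIED by the union bound.


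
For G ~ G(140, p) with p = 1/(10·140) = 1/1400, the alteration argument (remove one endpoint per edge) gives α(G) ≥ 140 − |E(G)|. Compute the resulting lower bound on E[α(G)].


E[|E(G)|] = C(140, 2)·p = 9730 · (1/1400) = 139/20.
E[α(G)] ≥ n − E[|E(G)|] = 140 − 139/20 = 2661/20.
Numerically: ≈ 133.050.
(This is only a lower bound; the true E[α(G)] may be larger.)

E[α(G)] ≥ 2661/20 ≈ 133.050.


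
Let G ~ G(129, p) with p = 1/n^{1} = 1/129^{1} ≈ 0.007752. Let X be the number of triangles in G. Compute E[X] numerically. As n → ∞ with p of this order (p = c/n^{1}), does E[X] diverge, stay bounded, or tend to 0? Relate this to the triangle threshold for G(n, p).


Number of potential triangles: C(129, 3) = 349504.
Each occurs with probability p³ ≈ (0.007752)³ ≈ 4.658337e-07.
By linearity: E[X] = C(129, 3)·p³ ≈ 349504 · 4.658337e-07 ≈ 0.1628.
Here α = 1, so p = 1/n is exactly at the triangle threshold p ~ 1/n. Asymptotically E[X] → c³/6 = 1³/6 = 1/6 ≈ 0.1667, a bounded constant. In this regime the triangle count is asymptotically Poisson(c³/6).

E[X] ≈ 0.1628; in regime p = Θ(1/n^{1}) E[X] stays bounded (at the triangle threshold p ~ 1/n).


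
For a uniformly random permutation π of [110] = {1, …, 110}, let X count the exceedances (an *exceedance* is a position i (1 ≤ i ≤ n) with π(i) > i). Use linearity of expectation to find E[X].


Write X = Σ_{i=1}^{110} X_i, where X_i = 1_{π(i) > i}.
For each fixed i, π(i) is uniform over {1, …, 110} (marginal of a uniform permutation), so P[π(i) > i] = (n − i)/n. Summing: Σ_{i=1}^{110} (n − i)/n = (0 + 1 + … + 109)/110 = 110(110 − 1)/(2·110) = (110 − 1)/2.
Hence E[X] = Σ_{i=1}^{110} (110 − i)/110 = 109/2 ≈ 54.500000.

E[X] = 109/2 = 54.500000.


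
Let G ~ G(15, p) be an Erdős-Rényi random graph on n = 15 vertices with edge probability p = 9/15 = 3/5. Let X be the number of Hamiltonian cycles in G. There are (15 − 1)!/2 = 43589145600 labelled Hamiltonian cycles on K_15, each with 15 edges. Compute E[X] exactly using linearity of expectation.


K_15 has (15 − 1)!/2 = 43589145600 labelled Hamiltonian cycles.
For each such Hamiltonian cycle H, let X_H = 1 if all 15 edges of H are present in G. Then P[X_H = 1] = p^{15} = (3/5)^{15} = 14348907/30517578125.
By linearity: E[X] = Σ_H E[X_H] = 43589145600 · p^{15} = 43589145600 · 14348907/30517578125 = 25018263856954368/1220703125.
Numerically: E[X] ≈ 2.049e+07.

E[X] = 43589145600 · (3/5)^{15} = 25018263856954368/1220703125 ≈ 2.049e+07.


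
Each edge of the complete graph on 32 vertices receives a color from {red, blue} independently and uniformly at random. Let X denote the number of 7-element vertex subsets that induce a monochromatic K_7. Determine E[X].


Let X = Σ_S X_S over the C(32, 7) = 3365856 subsets S of size 7, where X_S = 1 if the K_7 on S is monochromatic.
For a fixed S, the K_7 on S has C(7, 2) = 21 edges. P[all 21 edges red] = (1/2)^21, and likewise for blue, so P[monochromatic] = 2·(1/2)^21 = 2^{1 − 21} = 1/1048576.
Summing: E[X] = C(32, 7) · 2^{1 − 21} = 3365856 · 1/1048576 = 105183/32768.
Numerically: E[X] ≈ 3.209930.

E[X] = C(32,7)·2^(1−C(7,2)) = 105183/32768 ≈ 3.209930.


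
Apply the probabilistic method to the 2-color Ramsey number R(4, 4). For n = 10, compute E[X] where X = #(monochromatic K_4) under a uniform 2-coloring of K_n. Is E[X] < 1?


E[X] = C(10, 4) · 2^{1 − 6} = 210 · 2^{−5} = 210/32.
As a reduced fraction: E[X] = 105/16 ≈ 6.56250.
Is E[X] < 1? NO.
Since E[X] ≥ 1, the first-moment bound is inconclusive at n = 10; it does NOT by itself certify R(4, 4) > 10.

E[X] = 105/16 ≈ 6.56250; E[X] ≥ 1; first-moment method inconclusive here.


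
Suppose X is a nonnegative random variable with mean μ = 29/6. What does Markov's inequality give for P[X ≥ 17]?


μ = E[X] = 29/6, a = 17.
Markov: P[X ≥ 17] ≤ μ/a = (29/6)/17 = 29/102.
Numerically: ≈ 0.28431.
(Since a = 17 > μ = 4.83333, the bound 29/102 is < 1 and informative.)

P[X ≥ 17] ≤ 29/102 ≈ 0.28431.


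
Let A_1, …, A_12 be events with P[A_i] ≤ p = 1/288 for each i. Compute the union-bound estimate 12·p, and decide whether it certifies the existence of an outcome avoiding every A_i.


Union bound: P[∪_{i=1}^{12} A_i] ≤ Σ_i P[A_i] ≤ 12·p = 12·(1/288) = 1/24.
Numerically: 1/24 ≈ 0.0417.
Is 1/24 < 1? YES.
Since P[∪ A_i] ≤ 1/24 < 1, the complement has P[∩ A_i^c] ≥ 1 − 1/24 = 23/24 > 0, so some outcome avoids every A_i.

12·p = 1/24 ≈ 0.0417; existence CERTIFIED by the union bound.


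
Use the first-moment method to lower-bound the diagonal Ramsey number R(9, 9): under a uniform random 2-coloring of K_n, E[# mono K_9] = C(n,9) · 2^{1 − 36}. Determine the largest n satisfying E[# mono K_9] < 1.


We need C(n, 9) · 2^{1 − 36} < 1, i.e. C(n, 9) < 2^{36 − 1} = 34359738368.
Check values of n near the boundary:
  n = 61: C(61, 9) = 17341763505; 17341763505 < 34359738368? YES
  n = 62: C(62, 9) = 20286591270; 20286591270 < 34359738368? YES
  n = 63: C(63, 9) = 23667689815; 23667689815 < 34359738368? YES
  n = 64: C(64, 9) = 27540584512; 27540584512 < 34359738368? YES
  n = 65: C(65, 9) = 31966749880; 31966749880 < 34359738368? YES
  n = 66: C(66, 9) = 37014131440; 37014131440 < 34359738368? NO
  n = 67: C(67, 9) = 42757703560; 42757703560 < 34359738368? NO
  n = 68: C(68, 9) = 49280065120; 49280065120 < 34359738368? NO
The largest n with C(n, 9) < 34359738368 is n = 65 (where E[X] = 3995843735/4294967296 ≈ 0.9304). Hence R(9, 9) > 65, i.e. R(9, 9) ≥ 66.

Largest n = 65; hence R(9, 9) > 65.


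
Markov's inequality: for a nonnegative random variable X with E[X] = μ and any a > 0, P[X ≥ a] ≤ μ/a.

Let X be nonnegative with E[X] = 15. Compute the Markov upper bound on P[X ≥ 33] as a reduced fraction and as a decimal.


μ = E[X] = 15, a = 33.
Markov: P[X ≥ 33] ≤ μ/a = (15)/33 = 5/11.
Numerically: ≈ 0.455.
(Since a = 33 > μ = 15.000, the bound 5/11 is < 1 and informative.)

P[X ≥ 33] ≤ 5/11 ≈ 0.455.


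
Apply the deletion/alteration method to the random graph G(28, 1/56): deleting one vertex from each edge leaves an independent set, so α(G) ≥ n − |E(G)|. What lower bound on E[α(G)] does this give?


E[|E(G)|] = C(28, 2)·p = 378 · (1/56) = 27/4.
E[α(G)] ≥ n − E[|E(G)|] = 28 − 27/4 = 85/4.
Numerically: ≈ 21.250000.
(This is only a lower bound; the true E[α(G)] may be larger.)

E[α(G)] ≥ 85/4 ≈ 21.250000.


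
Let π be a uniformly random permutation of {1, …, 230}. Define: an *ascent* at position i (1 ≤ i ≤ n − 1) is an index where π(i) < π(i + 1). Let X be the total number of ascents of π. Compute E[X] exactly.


Write X = Σ X_I over i = 1, …, 229, with X_I the indicator of one ascent.
There are 229 indicators.
For each fixed i, the pair (π(i), π(i+1)) is a uniformly random ordered pair of distinct values from {1, …, 230}; by symmetry P[π(i) < π(i+1)] = 1/2.
By linearity: E[X] = 229 · (1/2) = (230 − 1) · (1/2) = 229/2 ≈ 114.50000.

E[X] = 229/2 = 114.50000.


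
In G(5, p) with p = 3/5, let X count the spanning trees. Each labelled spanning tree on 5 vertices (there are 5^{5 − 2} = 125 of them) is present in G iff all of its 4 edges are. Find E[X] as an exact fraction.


K_5 has 5^{5 − 2} = 125 labelled spanning trees.
For each such spanning tree H, let X_H = 1 if all 4 edges of H are present in G. Then P[X_H = 1] = p^{4} = (3/5)^{4} = 81/625.
By linearity of expectation: E[X] = Σ_H E[X_H] = 125 · p^{4} = 125 · 81/625 = 81/5.
Numerically: E[X] ≈ 16.2.

E[X] = 125 · (3/5)^{4} = 81/5 ≈ 16.2.


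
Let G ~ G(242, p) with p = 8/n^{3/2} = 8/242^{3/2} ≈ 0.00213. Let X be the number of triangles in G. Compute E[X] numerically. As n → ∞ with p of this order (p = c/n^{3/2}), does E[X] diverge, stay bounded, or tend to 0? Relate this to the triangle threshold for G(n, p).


Number of potential triangles: C(242, 3) = 2332880.
Each occurs with probability p³ ≈ (0.00213)³ ≈ 9.59623e-09.
By linearity: E[X] = C(242, 3)·p³ ≈ 2332880 · 9.59623e-09 ≈ 0.022.
Since α = 3/2 > 1, p = c/n^{3/2} = o(1/n) is below the triangle threshold p ~ 1/n. Asymptotically E[X] ~ (c³/6)·n^{3(1−α)} = (8³/6)·n^{-1.5} → 0, so by Markov's inequality G has no triangles w.h.p.

E[X] ≈ 0.022; in regime p = Θ(1/n^{3/2}) E[X] tends to 0 (below the triangle threshold p ~ 1/n).


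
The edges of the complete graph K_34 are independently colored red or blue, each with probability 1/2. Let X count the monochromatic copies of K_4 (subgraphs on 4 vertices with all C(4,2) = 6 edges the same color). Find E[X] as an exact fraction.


Let X = Σ_S X_S over the C(34, 4) = 46376 subsets S of size 4, where X_S = 1 if the K_4 on S is monochromatic.
For a fixed S, the K_4 on S has C(4, 2) = 6 edges. P[all 6 edges red] = (1/2)^6, and likewise for blue, so P[monochromatic] = 2·(1/2)^6 = 2^{1 − 6} = 1/32.
Summing: E[X] = C(34, 4) · 2^{1 − 6} = 46376 · 1/32 = 5797/4.
Numerically: E[X] ≈ 1449.250.

E[X] = C(34,4)·2^(1−C(4,2)) = 5797/4 ≈ 1449.250.


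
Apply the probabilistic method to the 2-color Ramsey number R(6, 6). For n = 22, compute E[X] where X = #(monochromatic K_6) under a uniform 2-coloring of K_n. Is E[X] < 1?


E[X] = C(22, 6) · 2^{1 − 15} = 74613 · 2^{−14} = 74613/16384.
As a reduced fraction: E[X] = 74613/16384 ≈ 4.554016.
Is E[X] < 1? NO.
Since E[X] ≥ 1, the first-moment bound is inconclusive at n = 22; it does NOT by itself certify R(6, 6) > 22.

E[X] = 74613/16384 ≈ 4.554016; E[X] ≥ 1; first-moment method inconclusive here.


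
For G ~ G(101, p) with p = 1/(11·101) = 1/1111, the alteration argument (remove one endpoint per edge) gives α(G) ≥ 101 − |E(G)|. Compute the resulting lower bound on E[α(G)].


E[|E(G)|] = C(101, 2)·p = 5050 · (1/1111) = 50/11.
E[α(G)] ≥ n − E[|E(G)|] = 101 − 50/11 = 1061/11.
Numerically: ≈ 96.455.
(This is only a lower bound; the true E[α(G)] may be larger.)

E[α(G)] ≥ 1061/11 ≈ 96.455.


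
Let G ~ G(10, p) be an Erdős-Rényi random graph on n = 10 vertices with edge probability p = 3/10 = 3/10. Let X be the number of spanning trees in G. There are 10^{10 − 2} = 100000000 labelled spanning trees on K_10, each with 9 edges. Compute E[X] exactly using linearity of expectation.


K_10 has 10^{10 − 2} = 100000000 labelled spanning trees.
For each such spanning tree H, let X_H = 1 if all 9 edges of H are present in G. Then P[X_H = 1] = p^{9} = (3/10)^{9} = 19683/1000000000.
By linearity of expectation: E[X] = Σ_H E[X_H] = 100000000 · p^{9} = 100000000 · 19683/1000000000 = 19683/10.
Numerically: E[X] ≈ 1968.3.

E[X] = 100000000 · (3/10)^{9} = 19683/10 ≈ 1968.3.
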